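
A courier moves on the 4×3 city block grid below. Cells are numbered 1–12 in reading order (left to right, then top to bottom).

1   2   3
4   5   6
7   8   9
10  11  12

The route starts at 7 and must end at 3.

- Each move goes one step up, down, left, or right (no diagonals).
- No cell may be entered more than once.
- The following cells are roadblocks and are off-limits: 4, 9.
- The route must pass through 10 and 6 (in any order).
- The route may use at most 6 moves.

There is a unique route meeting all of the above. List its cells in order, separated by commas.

Any route must reach 10 and 6 and still end at 3 within 6 moves, so the order of the required stops is forced.
Route from 7: down to 10, right to 11, 2× up (reaching 5), right to 6, up to 3 — 6 moves in all.
Check: all required cells visited; 6 ≤ 6 moves.

7, 10, 11, 8, 5, 6, 3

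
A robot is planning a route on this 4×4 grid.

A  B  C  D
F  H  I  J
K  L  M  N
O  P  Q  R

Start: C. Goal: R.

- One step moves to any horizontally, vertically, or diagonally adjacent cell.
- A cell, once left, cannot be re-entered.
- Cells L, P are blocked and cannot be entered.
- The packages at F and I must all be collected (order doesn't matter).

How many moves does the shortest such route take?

Any route passes through F and I in some order between C and R. Summing Chebyshev distances along each leg and taking the cheapest ordering (C → I → F → R) gives a lower bound of 1 + 2 + 3 = 6 moves.
A route of 6 moves achieves this: C → B → F → H → I → M → R.
Since 6 matches the lower bound, it is optimal.

6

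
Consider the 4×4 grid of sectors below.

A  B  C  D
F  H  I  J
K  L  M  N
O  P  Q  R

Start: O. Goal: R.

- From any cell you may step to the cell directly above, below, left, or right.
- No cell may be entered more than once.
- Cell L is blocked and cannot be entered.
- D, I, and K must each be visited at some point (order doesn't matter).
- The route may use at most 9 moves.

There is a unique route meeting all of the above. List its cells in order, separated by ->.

O -> K -> F -> H -> I -> C -> D -> J -> N -> R

The budget equals the shortest possible length, so every move has to be on a shortest route through the required cells.
Route from O: up 2 to F, right 2 to I, up 1 to C, right 1 to D, down 3 to R — 9 moves in all.
Check: all required cells visited; 9 ≤ 9 moves.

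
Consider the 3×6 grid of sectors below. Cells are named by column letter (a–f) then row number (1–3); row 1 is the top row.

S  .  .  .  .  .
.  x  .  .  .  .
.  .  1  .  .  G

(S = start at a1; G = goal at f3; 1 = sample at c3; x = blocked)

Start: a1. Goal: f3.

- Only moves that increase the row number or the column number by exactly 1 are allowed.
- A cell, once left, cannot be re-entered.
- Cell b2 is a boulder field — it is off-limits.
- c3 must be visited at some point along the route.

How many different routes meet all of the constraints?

A right/down-only route from a1 to f3 makes exactly 2 down-moves and 5 right-moves in some order.
With no other constraints that would be C(7,2) = 21 routes.
Split at c3 and multiply the segment counts (each segment already excludes blocked cells): a1→c3: 2; c3→f3: 1; product = 2.
That gives 2 routes.

2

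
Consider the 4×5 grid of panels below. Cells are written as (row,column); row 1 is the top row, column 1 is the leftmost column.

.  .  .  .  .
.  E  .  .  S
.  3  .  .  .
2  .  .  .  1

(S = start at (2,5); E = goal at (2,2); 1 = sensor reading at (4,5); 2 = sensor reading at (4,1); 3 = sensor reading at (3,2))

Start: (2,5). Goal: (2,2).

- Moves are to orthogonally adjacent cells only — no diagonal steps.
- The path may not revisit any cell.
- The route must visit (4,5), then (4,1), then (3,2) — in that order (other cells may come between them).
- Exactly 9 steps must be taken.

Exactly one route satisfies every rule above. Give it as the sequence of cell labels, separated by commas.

The waypoints must appear in the order (4,5), (4,1), (3,2), with no cell reused.
Route from (2,5): 2× down (reaching (4,5)), 4× left (reaching (4,1)), up to (3,1), right to (3,2), up to (2,2) — 9 moves in all.
Check: order respected (1 at step 2, 2 at step 6, 3 at step 8); 9 moves as required.

(2,5), (3,5), (4,5), (4,4), (4,3), (4,2), (4,1), (3,1), (3,2), (2,2)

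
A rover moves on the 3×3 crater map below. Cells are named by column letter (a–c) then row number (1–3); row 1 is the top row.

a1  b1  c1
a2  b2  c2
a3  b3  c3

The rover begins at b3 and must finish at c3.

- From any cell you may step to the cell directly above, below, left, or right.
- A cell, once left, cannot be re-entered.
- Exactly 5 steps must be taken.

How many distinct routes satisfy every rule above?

Need simple routes of exactly 5 moves from b3 to c3 (Manhattan distance 1, so 2 moves are spent on a detour and 2 undoing it).
Enumerating: b3 b2 b1 c1 c2 c3 | b3 a3 a2 b2 c2 c3.
That gives 2 routes.

2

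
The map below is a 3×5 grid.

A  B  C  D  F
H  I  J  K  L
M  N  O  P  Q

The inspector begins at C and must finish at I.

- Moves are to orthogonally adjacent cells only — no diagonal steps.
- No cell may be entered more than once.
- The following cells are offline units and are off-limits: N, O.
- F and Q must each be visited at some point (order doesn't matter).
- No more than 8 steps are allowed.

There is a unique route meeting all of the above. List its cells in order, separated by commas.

C, D, F, L, Q, P, K, J, I

The budget equals the shortest possible length, so every move has to be on a shortest route through the required cells.
Route from C: 2× right (reaching F), 2× down (reaching Q), left to P, up to K, 2× left (reaching I) — 8 moves in all.
Check: all required cells visited; 8 ≤ 8 moves.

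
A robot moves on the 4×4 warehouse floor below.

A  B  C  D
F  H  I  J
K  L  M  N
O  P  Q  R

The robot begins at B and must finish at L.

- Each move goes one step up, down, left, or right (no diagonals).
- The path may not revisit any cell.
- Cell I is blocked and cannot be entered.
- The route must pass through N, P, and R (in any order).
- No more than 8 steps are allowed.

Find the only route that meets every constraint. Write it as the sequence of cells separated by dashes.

The budget equals the shortest possible length, so every move has to be on a shortest route through the required cells.
Route from B: right 2 to D, down 3 to R, left 2 to P, up 1 to L — 8 moves in all.
Check: all required cells visited; 8 ≤ 8 moves.

B - C - D - J - N - R - Q - P - L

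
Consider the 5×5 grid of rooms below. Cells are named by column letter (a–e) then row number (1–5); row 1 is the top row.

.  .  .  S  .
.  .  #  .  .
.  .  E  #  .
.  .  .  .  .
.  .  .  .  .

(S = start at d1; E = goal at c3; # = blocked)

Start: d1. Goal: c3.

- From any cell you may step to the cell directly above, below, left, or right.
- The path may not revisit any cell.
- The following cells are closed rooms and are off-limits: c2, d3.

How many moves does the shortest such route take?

The Manhattan distance from d1 to c3 is |1−3| + |4−3| = 3, so at least 3 moves are needed.
That bound ignores the blocked cells. Measuring each leg by the fewest moves that actually steer around them (d1→c3: 5) raises the lower bound to 5.
A route of 5 moves exists: d1 → c1 → b1 → b2 → b3 → c3.
Since 5 matches that lower bound, it is optimal.

5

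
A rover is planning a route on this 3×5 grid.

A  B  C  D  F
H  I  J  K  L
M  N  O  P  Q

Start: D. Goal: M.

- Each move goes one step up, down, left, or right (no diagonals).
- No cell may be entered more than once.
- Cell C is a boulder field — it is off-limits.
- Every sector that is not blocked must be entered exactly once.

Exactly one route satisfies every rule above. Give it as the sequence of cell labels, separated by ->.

Need to visit all 14 open cells exactly once, starting at D and ending at M.
Cell Q has only two open neighbours (L and P), so the path must pass straight through it: one of those is the cell it's entered from and the other is where it exits.
Route from D: right to F, 2× down (reaching Q), left to P, up to K, left to J, down to O, left to N, 2× up (reaching B), left to A, 2× down (reaching M) — 13 moves in all.
Check: all 14 open cells covered.

D -> F -> L -> Q -> P -> K -> J -> O -> N -> I -> B -> A -> H -> M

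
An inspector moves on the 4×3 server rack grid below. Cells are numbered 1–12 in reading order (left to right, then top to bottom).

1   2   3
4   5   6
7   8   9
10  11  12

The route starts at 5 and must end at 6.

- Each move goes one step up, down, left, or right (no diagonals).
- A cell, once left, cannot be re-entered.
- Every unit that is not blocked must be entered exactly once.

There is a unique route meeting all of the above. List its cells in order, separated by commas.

Need to visit all 12 open cells exactly once, starting at 5 and ending at 6.
Cell 12 has only two open neighbours (9 and 11), so the path must pass straight through it: one of those is the cell it's entered from and the other is where it exits.
Route from 5: down 1 to 8, right 1 to 9, down 1 to 12, left 2 to 10, up 3 to 1, right 2 to 3, down 1 to 6 — 11 moves in all.
Check: all 12 open cells covered.

5, 8, 9, 12, 11, 10, 7, 4, 1, 2, 3, 6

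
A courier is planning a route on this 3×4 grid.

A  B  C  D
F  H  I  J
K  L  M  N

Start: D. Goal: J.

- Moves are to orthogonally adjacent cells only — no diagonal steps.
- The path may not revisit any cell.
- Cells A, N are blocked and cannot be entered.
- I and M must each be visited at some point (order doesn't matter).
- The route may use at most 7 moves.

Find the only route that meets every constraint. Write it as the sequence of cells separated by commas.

The 7-move cap with required stops at I, M leaves no slack for detours.
Route from D: 2× left (reaching B), 2× down (reaching L), right to M, up to I, right to J — 7 moves in all.
Check: all required cells visited; 7 ≤ 7 moves.

D, C, B, H, L, M, I, J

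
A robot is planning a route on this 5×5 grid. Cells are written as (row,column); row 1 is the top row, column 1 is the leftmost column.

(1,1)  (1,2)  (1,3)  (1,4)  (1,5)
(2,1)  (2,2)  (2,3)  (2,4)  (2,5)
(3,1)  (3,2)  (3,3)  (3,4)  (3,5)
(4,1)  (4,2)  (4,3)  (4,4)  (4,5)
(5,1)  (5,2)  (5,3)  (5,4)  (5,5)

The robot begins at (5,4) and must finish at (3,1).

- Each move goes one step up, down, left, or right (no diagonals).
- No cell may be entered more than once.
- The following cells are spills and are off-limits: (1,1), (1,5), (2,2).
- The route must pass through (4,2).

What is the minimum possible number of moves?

5

Any route passes through (4,2) somewhere between (5,4) and (3,1). Summing Manhattan distances along the two legs ((5,4) → (4,2) → (3,1)) gives a lower bound of 3 + 2 = 5 moves.
A route of 5 moves achieves this: (5,4) → (4,4) → (4,3) → (4,2) → (3,2) → (3,1).
Since 5 matches the lower bound, it is optimal.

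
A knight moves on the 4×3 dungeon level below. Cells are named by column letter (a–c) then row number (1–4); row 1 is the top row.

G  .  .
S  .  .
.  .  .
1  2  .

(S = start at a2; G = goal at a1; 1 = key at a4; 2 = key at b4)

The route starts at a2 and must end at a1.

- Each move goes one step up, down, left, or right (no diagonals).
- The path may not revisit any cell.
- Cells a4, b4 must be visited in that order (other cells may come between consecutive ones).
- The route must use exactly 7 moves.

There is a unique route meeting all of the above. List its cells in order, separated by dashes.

The waypoints must appear in the order a4, b4, with no cell reused.
Route from a2: down 2 to a4, right 1 to b4, up 3 to b1, left 1 to a1 — 7 moves in all.
Check: order respected (1 at step 2, 2 at step 3); 7 moves as required.

a2 - a3 - a4 - b4 - b3 - b2 - b1 - a1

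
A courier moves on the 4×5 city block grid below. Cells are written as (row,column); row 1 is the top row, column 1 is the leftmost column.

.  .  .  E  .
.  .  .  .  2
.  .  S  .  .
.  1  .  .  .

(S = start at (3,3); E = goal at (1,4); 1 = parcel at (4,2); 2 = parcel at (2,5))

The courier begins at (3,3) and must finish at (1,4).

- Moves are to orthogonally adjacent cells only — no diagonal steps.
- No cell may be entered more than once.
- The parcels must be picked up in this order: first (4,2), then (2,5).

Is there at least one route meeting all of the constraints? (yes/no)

One route that works: (3,3) → (4,3) → (4,2) → (3,2) → (2,2) → (2,3) → (2,4) → (2,5) → (1,5) → (1,4).

yes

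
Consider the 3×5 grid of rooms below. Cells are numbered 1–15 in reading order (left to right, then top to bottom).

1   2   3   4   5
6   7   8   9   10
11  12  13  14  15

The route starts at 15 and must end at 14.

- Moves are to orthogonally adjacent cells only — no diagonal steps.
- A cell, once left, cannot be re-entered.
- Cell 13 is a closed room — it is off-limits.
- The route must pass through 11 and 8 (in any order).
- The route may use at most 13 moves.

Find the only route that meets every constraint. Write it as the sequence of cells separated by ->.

The budget equals the shortest possible length, so every move has to be on a shortest route through the required cells.
Route from 15: up 2 to 5, left 4 to 1, down 2 to 11, right 1 to 12, up 1 to 7, right 2 to 9, down 1 to 14 — 13 moves in all.
Check: all required cells visited; 13 ≤ 13 moves.

15 -> 10 -> 5 -> 4 -> 3 -> 2 -> 1 -> 6 -> 11 -> 12 -> 7 -> 8 -> 9 -> 14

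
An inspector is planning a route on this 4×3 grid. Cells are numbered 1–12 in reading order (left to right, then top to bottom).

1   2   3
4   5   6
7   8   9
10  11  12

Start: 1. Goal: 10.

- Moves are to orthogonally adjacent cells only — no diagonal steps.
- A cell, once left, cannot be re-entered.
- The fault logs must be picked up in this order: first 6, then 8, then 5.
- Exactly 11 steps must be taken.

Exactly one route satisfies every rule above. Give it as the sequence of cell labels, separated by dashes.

1 - 2 - 3 - 6 - 9 - 12 - 11 - 8 - 5 - 4 - 7 - 10

The waypoints must appear in the order 6, 8, 5, with no cell reused.
Route from 1: 2× right (reaching 3), 3× down (reaching 12), left to 11, 2× up (reaching 5), left to 4, 2× down (reaching 10) — 11 moves in all.
Check: order respected (6 at step 3, 8 at step 7, 5 at step 8); 11 moves as required.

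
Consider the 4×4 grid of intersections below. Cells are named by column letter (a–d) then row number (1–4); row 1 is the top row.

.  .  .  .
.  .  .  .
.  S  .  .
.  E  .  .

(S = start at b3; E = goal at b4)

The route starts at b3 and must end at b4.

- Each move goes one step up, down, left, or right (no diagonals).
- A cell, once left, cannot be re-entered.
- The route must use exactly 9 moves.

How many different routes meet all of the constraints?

Need simple routes of exactly 9 moves from b3 to b4 (Manhattan distance 1, so 4 moves are spent on a detour and 4 undoing it).
Branch systematically from the start, pruning whenever the remaining move budget drops below the Manhattan distance to b4 or differs from it in parity. Grouping the completions by first move — via b2: 10; via a3: 6; via c3: 5 (no valid completion starts via b4) — and summing: 10 + 6 + 5 = 21.
That gives 21 routes.

21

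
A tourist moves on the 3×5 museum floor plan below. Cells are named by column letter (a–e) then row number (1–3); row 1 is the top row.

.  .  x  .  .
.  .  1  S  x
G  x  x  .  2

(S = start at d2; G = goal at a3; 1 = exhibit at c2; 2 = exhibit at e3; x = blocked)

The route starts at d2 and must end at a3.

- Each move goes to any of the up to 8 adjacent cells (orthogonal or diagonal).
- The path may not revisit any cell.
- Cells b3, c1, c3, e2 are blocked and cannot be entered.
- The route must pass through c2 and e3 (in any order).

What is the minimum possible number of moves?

5

Any route passes through c2 and e3 in some order between d2 and a3. Summing Chebyshev distances along each leg and taking the cheapest ordering (d2 → e3 → c2 → a3) gives a lower bound of 1 + 2 + 2 = 5 moves.
A route of 5 moves achieves this: d2 → e3 → d3 → c2 → b2 → a3.
Since 5 matches the lower bound, it is optimal.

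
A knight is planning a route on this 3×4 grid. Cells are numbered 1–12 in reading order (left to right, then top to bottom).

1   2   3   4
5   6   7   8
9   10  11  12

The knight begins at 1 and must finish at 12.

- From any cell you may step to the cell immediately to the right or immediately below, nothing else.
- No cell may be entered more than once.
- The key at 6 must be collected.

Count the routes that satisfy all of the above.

6

A right/down-only route from 1 to 12 makes exactly 2 down-moves and 3 right-moves in some order.
With no other constraints that would be C(5,2) = 10 routes.
Split at 6 and multiply the segment counts: 1→6: 2; 6→12: 3; product = 6.
That gives 6 routes.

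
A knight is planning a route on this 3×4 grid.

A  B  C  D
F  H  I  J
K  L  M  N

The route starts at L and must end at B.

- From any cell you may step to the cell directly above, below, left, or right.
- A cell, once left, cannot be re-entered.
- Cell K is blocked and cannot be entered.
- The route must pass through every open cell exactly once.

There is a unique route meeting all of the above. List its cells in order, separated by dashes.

L - M - N - J - D - C - I - H - F - A - B

Need to visit all 11 open cells exactly once, starting at L and ending at B.
Cell A has only two open neighbours (F and B), so the path must pass straight through it: one of those is the cell it's entered from and the other is where it exits.
Route from L: 2× right (reaching N), 2× up (reaching D), left to C, down to I, 2× left (reaching F), up to A, right to B — 10 moves in all.
Check: all 11 open cells covered.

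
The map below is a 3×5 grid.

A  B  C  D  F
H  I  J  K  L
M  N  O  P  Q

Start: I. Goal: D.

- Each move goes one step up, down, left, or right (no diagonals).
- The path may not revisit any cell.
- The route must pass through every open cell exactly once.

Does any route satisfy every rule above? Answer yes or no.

Colour the cells like a checkerboard: each orthogonal step flips colour, so a Hamiltonian route alternates colours. Here there are 8 cells of one colour and 7 of the other, with start on the opposite colour to the goal — the counts and endpoints can't be arranged into an alternating sequence of length 15, so no Hamiltonian route exists.

no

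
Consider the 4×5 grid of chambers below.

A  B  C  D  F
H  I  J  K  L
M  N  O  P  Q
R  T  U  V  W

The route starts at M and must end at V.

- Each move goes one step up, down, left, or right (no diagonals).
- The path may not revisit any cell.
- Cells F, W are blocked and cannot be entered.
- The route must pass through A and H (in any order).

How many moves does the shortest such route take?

8

Any route passes through A and H in some order between M and V. Summing Manhattan distances along each leg and taking the cheapest ordering (M → H → A → V) gives a lower bound of 1 + 1 + 6 = 8 moves.
A route of 8 moves achieves this: M → H → A → B → I → N → T → U → V.
Since 8 matches the lower bound, it is optimal.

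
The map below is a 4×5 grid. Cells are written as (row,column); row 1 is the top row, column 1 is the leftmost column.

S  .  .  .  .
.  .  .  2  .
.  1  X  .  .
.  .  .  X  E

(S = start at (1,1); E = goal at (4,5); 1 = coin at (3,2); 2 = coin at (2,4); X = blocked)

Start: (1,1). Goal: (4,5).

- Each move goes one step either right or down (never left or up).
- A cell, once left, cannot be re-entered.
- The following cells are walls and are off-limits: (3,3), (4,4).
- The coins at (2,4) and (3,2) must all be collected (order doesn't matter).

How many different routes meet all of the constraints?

0

A right/down-only route from (1,1) to (4,5) makes exactly 3 down-moves and 4 right-moves in some order.
With no other constraints that would be C(7,3) = 35 routes.
(3,2) is below but to the left of (2,4): going (2,4) → (3,2) would need a leftward move and (3,2) → (2,4) an upward move, so no right/down-only route can visit both required cells.
No route satisfies every constraint, so the count is 0.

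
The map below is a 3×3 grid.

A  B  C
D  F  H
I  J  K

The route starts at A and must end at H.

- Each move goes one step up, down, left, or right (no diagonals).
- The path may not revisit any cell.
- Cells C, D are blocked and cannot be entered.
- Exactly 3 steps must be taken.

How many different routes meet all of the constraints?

1

Need simple routes of exactly 3 moves from A to H (Manhattan distance 3, so 0 moves are spent on a detour and 0 undoing it).
Enumerating: A B F H.
That gives 1 route.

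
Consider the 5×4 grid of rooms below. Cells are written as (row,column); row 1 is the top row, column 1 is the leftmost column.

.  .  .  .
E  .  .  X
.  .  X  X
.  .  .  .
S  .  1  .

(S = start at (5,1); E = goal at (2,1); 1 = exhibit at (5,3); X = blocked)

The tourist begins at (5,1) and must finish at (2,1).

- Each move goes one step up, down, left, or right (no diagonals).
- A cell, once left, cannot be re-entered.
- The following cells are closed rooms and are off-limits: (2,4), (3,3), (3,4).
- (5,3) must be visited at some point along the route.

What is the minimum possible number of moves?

7

Any route passes through (5,3) somewhere between (5,1) and (2,1). Summing Manhattan distances along the two legs ((5,1) → (5,3) → (2,1)) gives a lower bound of 2 + 5 = 7 moves.
A route of 7 moves achieves this: (5,1) → (5,2) → (5,3) → (4,3) → (4,2) → (3,2) → (2,2) → (2,1).
Since 7 matches the lower bound, it is optimal.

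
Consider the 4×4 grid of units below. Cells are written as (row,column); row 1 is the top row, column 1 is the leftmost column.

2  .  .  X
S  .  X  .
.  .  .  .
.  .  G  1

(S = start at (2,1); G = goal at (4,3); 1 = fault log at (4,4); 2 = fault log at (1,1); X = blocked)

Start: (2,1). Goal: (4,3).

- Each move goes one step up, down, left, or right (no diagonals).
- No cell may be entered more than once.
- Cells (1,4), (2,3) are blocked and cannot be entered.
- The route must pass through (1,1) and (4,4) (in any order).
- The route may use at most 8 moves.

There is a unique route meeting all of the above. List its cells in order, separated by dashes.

Any route must reach (1,1) and (4,4) and still end at (4,3) within 8 moves, so the order of the required stops is forced.
Route from (2,1): up to (1,1), right to (1,2), 2× down (reaching (3,2)), 2× right (reaching (3,4)), down to (4,4), left to (4,3) — 8 moves in all.
Check: all required cells visited; 8 ≤ 8 moves.

(2,1) - (1,1) - (1,2) - (2,2) - (3,2) - (3,3) - (3,4) - (4,4) - (4,3)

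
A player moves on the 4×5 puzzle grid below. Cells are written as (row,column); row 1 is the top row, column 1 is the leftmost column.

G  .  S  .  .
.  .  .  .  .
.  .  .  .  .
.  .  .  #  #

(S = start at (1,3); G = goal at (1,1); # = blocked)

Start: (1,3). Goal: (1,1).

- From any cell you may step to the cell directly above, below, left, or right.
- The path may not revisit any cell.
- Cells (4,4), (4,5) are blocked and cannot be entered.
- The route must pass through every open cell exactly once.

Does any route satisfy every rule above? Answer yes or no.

no

Colour the cells like a checkerboard: each orthogonal step flips colour, so a Hamiltonian route alternates colours. Here there are 9 cells of one colour and 9 of the other, with start on the same colour as the goal — the counts and endpoints can't be arranged into an alternating sequence of length 18, so no Hamiltonian route exists.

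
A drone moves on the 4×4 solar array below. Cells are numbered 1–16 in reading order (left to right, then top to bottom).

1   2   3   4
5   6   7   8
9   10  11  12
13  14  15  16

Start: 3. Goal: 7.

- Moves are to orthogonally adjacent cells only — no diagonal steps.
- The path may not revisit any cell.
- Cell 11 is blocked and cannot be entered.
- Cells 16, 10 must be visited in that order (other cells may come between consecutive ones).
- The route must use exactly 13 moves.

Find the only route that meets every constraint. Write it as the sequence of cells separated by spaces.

3 4 8 12 16 15 14 10 9 5 1 2 6 7

The waypoints must appear in the order 16, 10, with no cell reused.
Route from 3: right 1 to 4, down 3 to 16, left 2 to 14, up 1 to 10, left 1 to 9, up 2 to 1, right 1 to 2, down 1 to 6, right 1 to 7 — 13 moves in all.
Check: order respected (16 at step 4, 10 at step 7); 13 moves as required.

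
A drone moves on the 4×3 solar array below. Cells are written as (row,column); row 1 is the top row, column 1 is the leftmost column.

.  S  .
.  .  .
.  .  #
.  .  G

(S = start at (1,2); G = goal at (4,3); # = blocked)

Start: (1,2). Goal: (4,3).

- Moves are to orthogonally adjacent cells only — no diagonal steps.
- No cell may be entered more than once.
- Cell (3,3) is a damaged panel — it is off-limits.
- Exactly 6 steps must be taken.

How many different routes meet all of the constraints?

7

Need simple routes of exactly 6 moves from (1,2) to (4,3) (Manhattan distance 4, so 1 moves are spent on a detour and 1 undoing it).
Enumerating: (1,2) (2,2) (3,2) (3,1) (4,1) (4,2) (4,3) | (1,2) (2,2) (2,1) (3,1) (4,1) (4,2) (4,3) | (1,2) (2,2) (2,1) (3,1) (3,2) (4,2) (4,3) | (1,2) (1,1) (2,1) (3,1) (4,1) (4,2) (4,3) | (1,2) (1,1) (2,1) (3,1) (3,2) (4,2) (4,3) | (1,2) (1,1) (2,1) (2,2) (3,2) (4,2) (4,3) | (1,2) (1,3) (2,3) (2,2) (3,2) (4,2) (4,3).
That gives 7 routes.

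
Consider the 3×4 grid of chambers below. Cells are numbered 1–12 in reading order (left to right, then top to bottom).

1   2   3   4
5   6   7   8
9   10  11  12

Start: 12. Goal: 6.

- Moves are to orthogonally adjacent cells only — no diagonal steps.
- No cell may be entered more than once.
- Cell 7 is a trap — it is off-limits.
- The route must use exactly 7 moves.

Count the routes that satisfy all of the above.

Need simple routes of exactly 7 moves from 12 to 6 (Manhattan distance 3, so 2 moves are spent on a detour and 2 undoing it).
Enumerating: 12 8 4 3 2 1 5 6 | 12 11 10 9 5 1 2 6.
That gives 2 routes.

2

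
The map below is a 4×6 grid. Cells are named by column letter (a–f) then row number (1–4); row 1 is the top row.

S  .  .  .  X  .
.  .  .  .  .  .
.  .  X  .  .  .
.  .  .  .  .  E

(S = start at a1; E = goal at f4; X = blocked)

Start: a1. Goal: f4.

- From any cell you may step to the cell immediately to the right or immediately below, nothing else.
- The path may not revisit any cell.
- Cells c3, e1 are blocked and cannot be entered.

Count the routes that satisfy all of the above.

A right/down-only route from a1 to f4 makes exactly 3 down-moves and 5 right-moves in some order.
With no other constraints that would be C(8,3) = 56 routes.
Subtract routes through each blocked cell (inclusion–exclusion for overlaps): − through e1: 4 − through c3: 24 → 28.
That gives 28 routes.

28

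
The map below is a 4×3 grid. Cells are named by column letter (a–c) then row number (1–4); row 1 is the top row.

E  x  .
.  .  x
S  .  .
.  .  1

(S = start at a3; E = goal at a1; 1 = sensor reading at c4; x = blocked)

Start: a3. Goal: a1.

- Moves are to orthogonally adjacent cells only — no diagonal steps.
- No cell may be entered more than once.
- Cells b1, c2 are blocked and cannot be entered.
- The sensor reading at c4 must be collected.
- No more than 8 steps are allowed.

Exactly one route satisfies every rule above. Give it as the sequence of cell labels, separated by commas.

a3, a4, b4, c4, c3, b3, b2, a2, a1

Any route must reach c4 and still end at a1 within 8 moves, so the order of the required stops is forced.
Route from a3: down 1 to a4, right 2 to c4, up 1 to c3, left 1 to b3, up 1 to b2, left 1 to a2, up 1 to a1 — 8 moves in all.
Check: all required cells visited; 8 ≤ 8 moves.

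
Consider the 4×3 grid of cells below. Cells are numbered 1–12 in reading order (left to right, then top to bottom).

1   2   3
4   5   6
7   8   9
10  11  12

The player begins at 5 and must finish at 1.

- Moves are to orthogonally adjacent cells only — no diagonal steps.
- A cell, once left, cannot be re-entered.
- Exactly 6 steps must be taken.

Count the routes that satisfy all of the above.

3

Need simple routes of exactly 6 moves from 5 to 1 (Manhattan distance 2, so 2 moves are spent on a detour and 2 undoing it).
Enumerating: 5 8 11 10 7 4 1 | 5 8 9 6 3 2 1 | 5 6 9 8 7 4 1.
That gives 3 routes.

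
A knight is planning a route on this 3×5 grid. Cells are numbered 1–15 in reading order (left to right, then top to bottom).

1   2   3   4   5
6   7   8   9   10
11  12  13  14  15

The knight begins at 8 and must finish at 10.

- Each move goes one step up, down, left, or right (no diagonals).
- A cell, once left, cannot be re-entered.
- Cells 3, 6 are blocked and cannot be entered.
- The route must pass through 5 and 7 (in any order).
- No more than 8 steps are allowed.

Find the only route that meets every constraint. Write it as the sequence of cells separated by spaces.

The budget equals the shortest possible length, so every move has to be on a shortest route through the required cells.
Route from 8: left 1 to 7, down 1 to 12, right 2 to 14, up 2 to 4, right 1 to 5, down 1 to 10 — 8 moves in all.
Check: all required cells visited; 8 ≤ 8 moves.

8 7 12 13 14 9 4 5 10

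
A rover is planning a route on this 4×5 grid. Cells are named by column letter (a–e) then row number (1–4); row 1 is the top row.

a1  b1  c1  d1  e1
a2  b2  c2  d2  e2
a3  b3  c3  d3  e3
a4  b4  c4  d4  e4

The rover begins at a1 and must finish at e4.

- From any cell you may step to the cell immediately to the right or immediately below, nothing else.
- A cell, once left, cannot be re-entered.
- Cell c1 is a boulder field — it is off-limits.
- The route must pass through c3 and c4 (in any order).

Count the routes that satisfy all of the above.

A right/down-only route from a1 to e4 makes exactly 3 down-moves and 4 right-moves in some order.
With no other constraints that would be C(7,3) = 35 routes.
A monotone route can only reach the required cells in the order c3, c4, so split there and multiply the segment counts (each segment already excludes blocked cells): a1→c3: 5; c3→c4: 1; c4→e4: 1; product = 5.
That gives 5 routes.

5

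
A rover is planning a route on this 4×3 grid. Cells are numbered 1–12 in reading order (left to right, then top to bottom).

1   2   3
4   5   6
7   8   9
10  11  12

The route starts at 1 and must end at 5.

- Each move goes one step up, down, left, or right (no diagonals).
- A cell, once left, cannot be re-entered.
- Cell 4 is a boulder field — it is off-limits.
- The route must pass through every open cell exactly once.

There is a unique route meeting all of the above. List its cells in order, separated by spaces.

Need to visit all 11 open cells exactly once, starting at 1 and ending at 5.
Route from 1: right 2 to 3, down 3 to 12, left 2 to 10, up 1 to 7, right 1 to 8, up 1 to 5 — 10 moves in all.
Check: all 11 open cells covered.

1 2 3 6 9 12 11 10 7 8 5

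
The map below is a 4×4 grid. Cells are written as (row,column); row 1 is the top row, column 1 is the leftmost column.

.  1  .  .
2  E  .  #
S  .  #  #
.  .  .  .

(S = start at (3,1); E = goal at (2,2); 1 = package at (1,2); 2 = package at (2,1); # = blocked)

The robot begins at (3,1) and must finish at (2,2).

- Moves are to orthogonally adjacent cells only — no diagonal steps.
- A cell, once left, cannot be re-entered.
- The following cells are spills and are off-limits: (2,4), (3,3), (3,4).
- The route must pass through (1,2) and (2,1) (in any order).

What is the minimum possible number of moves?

4

Any route passes through (1,2) and (2,1) in some order between (3,1) and (2,2). Summing Manhattan distances along each leg and taking the cheapest ordering ((3,1) → (2,1) → (1,2) → (2,2)) gives a lower bound of 1 + 2 + 1 = 4 moves.
A route of 4 moves achieves this: (3,1) → (2,1) → (1,1) → (1,2) → (2,2).
Since 4 matches the lower bound, it is optimal.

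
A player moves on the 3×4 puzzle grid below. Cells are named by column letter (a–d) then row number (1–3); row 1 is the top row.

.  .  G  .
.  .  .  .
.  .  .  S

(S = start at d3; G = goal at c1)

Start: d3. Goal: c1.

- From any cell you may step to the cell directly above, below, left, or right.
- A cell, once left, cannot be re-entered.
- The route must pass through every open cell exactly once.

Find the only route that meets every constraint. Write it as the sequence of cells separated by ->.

d3 -> c3 -> b3 -> a3 -> a2 -> a1 -> b1 -> b2 -> c2 -> d2 -> d1 -> c1

Need to visit all 12 open cells exactly once, starting at d3 and ending at c1.
Cell a1 has only two open neighbours (a2 and b1), so the path must pass straight through it: one of those is the cell it's entered from and the other is where it exits.
Route from d3: left 3 to a3, up 2 to a1, right 1 to b1, down 1 to b2, right 2 to d2, up 1 to d1, left 1 to c1 — 11 moves in all.
Check: all 12 open cells covered.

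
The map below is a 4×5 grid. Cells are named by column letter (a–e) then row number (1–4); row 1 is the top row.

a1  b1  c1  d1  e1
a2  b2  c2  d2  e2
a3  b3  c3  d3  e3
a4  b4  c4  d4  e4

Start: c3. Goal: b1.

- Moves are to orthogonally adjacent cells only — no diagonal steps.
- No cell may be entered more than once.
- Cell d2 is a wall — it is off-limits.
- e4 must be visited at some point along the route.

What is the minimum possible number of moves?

Any route passes through e4 somewhere between c3 and b1. Summing Manhattan distances along the two legs (c3 → e4 → b1) gives a lower bound of 3 + 6 = 9 moves.
A route of 9 moves achieves this: c3 → c4 → d4 → e4 → e3 → e2 → e1 → d1 → c1 → b1.
Since 9 matches the lower bound, it is optimal.

9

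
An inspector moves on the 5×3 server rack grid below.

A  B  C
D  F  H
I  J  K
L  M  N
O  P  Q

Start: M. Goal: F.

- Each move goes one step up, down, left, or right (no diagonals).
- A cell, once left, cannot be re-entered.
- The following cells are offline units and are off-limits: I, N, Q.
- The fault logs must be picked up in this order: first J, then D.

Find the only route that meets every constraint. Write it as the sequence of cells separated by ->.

M -> J -> K -> H -> C -> B -> A -> D -> F

The waypoints must appear in the order J, D, with no cell reused.
Route from M: up 1 to J, right 1 to K, up 2 to C, left 2 to A, down 1 to D, right 1 to F — 8 moves in all.
Check: order respected (J at step 1, D at step 7).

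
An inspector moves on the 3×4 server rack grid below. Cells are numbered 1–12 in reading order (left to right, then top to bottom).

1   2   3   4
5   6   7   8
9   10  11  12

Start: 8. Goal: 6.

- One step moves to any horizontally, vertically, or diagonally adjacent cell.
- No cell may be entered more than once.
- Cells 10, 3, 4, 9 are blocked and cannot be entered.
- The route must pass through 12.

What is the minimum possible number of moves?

3

Any route passes through 12 somewhere between 8 and 6. Summing Chebyshev distances along the two legs (8 → 12 → 6) gives a lower bound of 1 + 2 = 3 moves.
A route of 3 moves achieves this: 8 → 12 → 7 → 6.
Since 3 matches the lower bound, it is optimal.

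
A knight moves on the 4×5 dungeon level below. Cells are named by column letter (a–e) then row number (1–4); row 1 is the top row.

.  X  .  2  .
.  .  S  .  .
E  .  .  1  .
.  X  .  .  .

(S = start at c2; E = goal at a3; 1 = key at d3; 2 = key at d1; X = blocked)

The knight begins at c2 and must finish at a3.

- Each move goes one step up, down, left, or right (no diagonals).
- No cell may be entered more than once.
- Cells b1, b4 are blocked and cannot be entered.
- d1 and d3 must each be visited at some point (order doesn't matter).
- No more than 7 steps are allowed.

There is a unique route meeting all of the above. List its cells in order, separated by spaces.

The budget equals the shortest possible length, so every move has to be on a shortest route through the required cells.
Route from c2: up to c1, right to d1, 2× down (reaching d3), 3× left (reaching a3) — 7 moves in all.
Check: all required cells visited; 7 ≤ 7 moves.

c2 c1 d1 d2 d3 c3 b3 a3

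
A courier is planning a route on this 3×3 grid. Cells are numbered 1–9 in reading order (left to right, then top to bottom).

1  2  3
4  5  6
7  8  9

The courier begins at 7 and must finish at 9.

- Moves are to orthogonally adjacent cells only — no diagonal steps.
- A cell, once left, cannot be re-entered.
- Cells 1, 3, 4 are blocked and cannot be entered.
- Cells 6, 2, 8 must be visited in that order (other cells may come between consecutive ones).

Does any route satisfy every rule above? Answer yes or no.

2 must be visited but has only one open neighbour (5), and it is neither the start nor the goal — the route would have to enter and leave through 5, re-entering it.

no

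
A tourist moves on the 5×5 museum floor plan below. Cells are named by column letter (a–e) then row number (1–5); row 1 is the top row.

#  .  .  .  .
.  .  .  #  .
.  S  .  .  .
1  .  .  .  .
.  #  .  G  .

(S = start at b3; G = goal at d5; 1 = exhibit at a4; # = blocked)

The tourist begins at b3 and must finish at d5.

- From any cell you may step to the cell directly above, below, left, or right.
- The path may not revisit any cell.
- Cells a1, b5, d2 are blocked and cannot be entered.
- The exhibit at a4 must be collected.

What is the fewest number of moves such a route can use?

Any route passes through a4 somewhere between b3 and d5. Summing Manhattan distances along the two legs (b3 → a4 → d5) gives a lower bound of 2 + 4 = 6 moves.
A route of 6 moves achieves this: b3 → a3 → a4 → b4 → c4 → c5 → d5.
Since 6 matches the lower bound, it is optimal.

6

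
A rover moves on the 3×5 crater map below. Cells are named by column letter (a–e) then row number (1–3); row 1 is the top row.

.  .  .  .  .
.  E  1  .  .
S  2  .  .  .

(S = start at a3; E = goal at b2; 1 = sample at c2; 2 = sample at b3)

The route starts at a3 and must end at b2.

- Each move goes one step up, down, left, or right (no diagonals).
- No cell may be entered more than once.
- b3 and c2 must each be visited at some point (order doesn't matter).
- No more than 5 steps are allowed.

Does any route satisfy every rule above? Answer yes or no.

One route that works: a3 → b3 → c3 → c2 → b2.

yes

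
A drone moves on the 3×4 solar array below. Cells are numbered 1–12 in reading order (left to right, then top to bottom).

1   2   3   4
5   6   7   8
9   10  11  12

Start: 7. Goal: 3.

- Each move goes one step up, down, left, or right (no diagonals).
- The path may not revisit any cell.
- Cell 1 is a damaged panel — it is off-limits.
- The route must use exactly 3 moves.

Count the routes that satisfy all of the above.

2

Need simple routes of exactly 3 moves from 7 to 3 (Manhattan distance 1, so 1 moves are spent on a detour and 1 undoing it).
Enumerating: 7 6 2 3 | 7 8 4 3.
That gives 2 routes.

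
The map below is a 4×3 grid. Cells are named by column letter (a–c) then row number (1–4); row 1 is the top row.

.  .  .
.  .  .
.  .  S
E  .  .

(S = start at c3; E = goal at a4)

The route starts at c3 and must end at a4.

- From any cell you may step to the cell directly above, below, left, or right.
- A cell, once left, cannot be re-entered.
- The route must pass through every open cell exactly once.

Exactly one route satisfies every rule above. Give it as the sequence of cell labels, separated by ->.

Need to visit all 12 open cells exactly once, starting at c3 and ending at a4.
Cell c4 has only two open neighbours (c3 and b4), so the path must pass straight through it: one of those is the cell it's entered from and the other is where it exits.
Route from c3: down 1 to c4, left 1 to b4, up 2 to b2, right 1 to c2, up 1 to c1, left 2 to a1, down 3 to a4 — 11 moves in all.
Check: all 12 open cells covered.

c3 -> c4 -> b4 -> b3 -> b2 -> c2 -> c1 -> b1 -> a1 -> a2 -> a3 -> a4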